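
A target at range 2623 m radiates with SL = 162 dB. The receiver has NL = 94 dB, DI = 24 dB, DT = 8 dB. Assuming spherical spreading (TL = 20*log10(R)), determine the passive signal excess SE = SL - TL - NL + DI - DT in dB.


15.62 dB


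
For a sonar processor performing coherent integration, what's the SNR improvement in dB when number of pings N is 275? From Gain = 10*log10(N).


24.39 dB


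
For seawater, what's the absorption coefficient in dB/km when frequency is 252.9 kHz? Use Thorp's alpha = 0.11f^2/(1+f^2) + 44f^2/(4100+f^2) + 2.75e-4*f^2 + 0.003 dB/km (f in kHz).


f^2 = 63958.41
alpha = 0.11*63958.41/(1+63958.41) + 44*63958.41/(4100+63958.41) + 2.75e-4*63958.41 + 0.003 = 59.051

59.051 dB/km


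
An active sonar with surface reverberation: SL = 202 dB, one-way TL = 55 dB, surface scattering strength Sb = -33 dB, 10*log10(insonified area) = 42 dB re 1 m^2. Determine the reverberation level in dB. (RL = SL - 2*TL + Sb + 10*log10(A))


RL = SL - 2*TL + Sb + 10*log10(A) = 202 - 2*55 + (-33) + 42 = 101

101 dB


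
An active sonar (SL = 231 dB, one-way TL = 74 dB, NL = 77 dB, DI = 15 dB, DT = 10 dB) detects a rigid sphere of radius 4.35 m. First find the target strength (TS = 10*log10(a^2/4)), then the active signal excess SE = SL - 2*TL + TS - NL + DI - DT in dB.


Step 1: TS = 10*log10(4.35^2/4) = 6.75 dB
Step 2: SE = SL - 2*TL + TS - NL + DI - DT = 231 - 2*74 + (6.75) - 77 + 15 - 10 = 17.75

17.75 dB


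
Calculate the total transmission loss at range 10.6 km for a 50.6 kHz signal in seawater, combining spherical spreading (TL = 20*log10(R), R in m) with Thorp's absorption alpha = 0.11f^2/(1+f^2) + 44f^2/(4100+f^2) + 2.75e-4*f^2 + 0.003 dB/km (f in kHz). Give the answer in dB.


268.46 dB


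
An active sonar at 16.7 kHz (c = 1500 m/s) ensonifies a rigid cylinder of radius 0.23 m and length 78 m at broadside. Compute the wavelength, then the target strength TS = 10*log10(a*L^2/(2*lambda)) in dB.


Step 1: lambda = c/f = 1500/16700 = 0.08982 m
Step 2: TS = 10*log10(a*L^2/(2*lambda)) = 10*log10(0.23*78^2/(2*0.08982)) = 38.92

38.92 dB


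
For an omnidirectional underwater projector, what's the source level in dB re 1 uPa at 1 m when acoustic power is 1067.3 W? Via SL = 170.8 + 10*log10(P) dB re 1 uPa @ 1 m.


SL = 170.8 + 10*log10(1067.3) = 170.8 + 30.28 = 201.08

201.08 dB


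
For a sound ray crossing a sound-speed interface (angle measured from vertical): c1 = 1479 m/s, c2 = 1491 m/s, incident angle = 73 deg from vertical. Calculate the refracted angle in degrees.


sin(theta2) = (c2/c1)*sin(theta1) = (1491/1479)*sin(73 deg) = 0.96406
theta2 = arcsin(0.96406) = 74.59

74.59 deg


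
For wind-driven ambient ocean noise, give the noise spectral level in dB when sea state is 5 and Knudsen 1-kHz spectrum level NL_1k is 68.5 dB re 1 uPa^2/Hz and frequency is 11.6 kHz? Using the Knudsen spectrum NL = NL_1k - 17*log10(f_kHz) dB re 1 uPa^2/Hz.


NL = NL_1k - 17*log10(f_kHz) = 68.5 - 17*log10(11.6) = 68.5 - (18.1) = 50.4

50.4 dB


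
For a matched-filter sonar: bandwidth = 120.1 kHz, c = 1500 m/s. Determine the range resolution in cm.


dR = c/(2*BW) = 1500 / (2 * 120.1e3) = 0.0062 m = 0.62 cm

0.62 cm


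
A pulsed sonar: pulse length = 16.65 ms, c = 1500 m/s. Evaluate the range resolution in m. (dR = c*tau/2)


dR = c*tau/2 = 1500 * 16.65e-3 / 2 = 12.4875

12.4875 m


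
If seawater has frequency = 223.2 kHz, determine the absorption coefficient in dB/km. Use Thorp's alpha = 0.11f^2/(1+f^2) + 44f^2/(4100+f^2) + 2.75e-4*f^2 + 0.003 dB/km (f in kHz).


f^2 = 49818.24
alpha = 0.11*49818.24/(1+49818.24) + 44*49818.24/(4100+49818.24) + 2.75e-4*49818.24 + 0.003 = 54.467

54.467 dB/km


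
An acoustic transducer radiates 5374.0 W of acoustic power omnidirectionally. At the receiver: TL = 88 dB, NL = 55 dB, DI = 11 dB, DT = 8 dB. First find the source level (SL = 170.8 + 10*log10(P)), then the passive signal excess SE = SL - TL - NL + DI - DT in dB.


Step 1: SL = 170.8 + 10*log10(5374.0) = 208.1 dB
Step 2: SE = SL - TL - NL + DI - DT = 208.1 - 88 - 55 + 11 - 8 = 68.1

68.1 dB


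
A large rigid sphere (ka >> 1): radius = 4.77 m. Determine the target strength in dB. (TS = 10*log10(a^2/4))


TS = 10*log10(4.77^2 / 4) = 10*log10(5.688225) = 7.55

7.55 dB


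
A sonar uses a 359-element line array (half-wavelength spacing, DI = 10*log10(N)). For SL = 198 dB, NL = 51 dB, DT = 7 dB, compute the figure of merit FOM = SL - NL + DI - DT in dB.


Step 1: DI = 10*log10(359) = 25.55 dB
Step 2: FOM = SL - NL + DI - DT = 198 - 51 + 25.55 - 7 = 165.55

165.55 dB


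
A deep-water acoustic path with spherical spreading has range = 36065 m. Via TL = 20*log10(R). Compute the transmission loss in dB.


91.14 dB


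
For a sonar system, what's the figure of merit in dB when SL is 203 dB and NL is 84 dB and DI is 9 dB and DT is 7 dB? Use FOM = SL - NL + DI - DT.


FOM = SL - NL + DI - DT = 203 - 84 + 9 - 7 = 121

121 dB


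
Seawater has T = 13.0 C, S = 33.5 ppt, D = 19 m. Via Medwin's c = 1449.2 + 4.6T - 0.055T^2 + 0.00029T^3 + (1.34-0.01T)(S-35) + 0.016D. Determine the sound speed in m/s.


c = 1449.2 + 4.6*13.0 - 0.055*13.0^2 + 0.00029*13.0^3 + (1.34 - 0.01*13.0)*(33.5 - 35) + 0.016*19 = 1498.83

1498.83 m/s


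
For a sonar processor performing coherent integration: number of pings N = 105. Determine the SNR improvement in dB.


20.21 dB


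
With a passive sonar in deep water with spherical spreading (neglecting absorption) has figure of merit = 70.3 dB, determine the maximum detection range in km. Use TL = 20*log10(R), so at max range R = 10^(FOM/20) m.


3.27 km


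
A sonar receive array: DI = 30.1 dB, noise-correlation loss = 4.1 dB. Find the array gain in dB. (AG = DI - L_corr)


26.0 dB


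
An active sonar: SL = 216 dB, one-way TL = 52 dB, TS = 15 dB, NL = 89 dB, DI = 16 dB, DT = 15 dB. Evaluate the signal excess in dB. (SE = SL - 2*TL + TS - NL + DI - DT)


SE = SL - 2*TL + TS - NL + DI - DT = 216 - 2*52 + (15) - 89 + 16 - 15 = 39

39 dB


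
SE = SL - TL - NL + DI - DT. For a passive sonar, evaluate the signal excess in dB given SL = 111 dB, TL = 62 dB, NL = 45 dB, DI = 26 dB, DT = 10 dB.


20 dB


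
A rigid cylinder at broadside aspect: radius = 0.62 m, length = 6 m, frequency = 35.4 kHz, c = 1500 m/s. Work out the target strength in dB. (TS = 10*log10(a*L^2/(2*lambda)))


24.21 dB


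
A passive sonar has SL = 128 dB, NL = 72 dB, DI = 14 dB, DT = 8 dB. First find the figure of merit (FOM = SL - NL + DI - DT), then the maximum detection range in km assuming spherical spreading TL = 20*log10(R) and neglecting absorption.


Step 1: FOM = SL - NL + DI - DT = 128 - 72 + 14 - 8 = 62 dB
Step 2: at max range FOM = TL = 20*log10(R), so R = 10^(62/20) = 1258.93 m = 1.26 km

1.26 km


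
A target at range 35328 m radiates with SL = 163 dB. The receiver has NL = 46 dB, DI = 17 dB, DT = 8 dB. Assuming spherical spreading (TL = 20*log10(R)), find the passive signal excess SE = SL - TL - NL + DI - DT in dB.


Step 1: TL = 20*log10(35328) = 90.96 dB
Step 2: SE = 163 - 90.96 - 46 + 17 - 8 = 35.04

35.04 dB


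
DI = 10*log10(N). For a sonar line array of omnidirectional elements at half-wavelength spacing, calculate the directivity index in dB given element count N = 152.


21.82 dB


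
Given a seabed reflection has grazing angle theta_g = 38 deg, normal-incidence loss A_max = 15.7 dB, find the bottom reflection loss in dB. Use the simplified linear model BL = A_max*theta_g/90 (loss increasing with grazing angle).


BL = A_max * theta_g / 90 = 15.7 * 38 / 90 = 6.63

6.63 dB


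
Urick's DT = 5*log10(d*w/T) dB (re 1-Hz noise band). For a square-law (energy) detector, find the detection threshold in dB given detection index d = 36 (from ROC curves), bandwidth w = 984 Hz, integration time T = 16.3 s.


DT = 5*log10(d*w/T) = 5*log10(36 * 984 / 16.3) = 5*log10(2173.25) = 16.69

16.69 dB


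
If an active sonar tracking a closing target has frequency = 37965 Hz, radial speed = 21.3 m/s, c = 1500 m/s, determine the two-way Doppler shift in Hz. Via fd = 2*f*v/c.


fd = 2*f*v/c = 2 * 37965 * 21.3 / 1500 = 1078.21

1078.21 Hz


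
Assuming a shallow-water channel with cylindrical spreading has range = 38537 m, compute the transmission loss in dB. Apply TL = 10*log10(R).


TL = 10*log10(38537) = 45.86

45.86 dB


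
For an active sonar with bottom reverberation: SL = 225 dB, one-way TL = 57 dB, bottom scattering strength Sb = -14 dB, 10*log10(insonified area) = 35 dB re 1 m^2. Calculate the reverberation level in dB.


RL = SL - 2*TL + Sb + 10*log10(A) = 225 - 2*57 + (-14) + 35 = 132

132 dB


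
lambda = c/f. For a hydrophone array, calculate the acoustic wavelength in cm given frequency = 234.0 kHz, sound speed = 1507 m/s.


0.64 cm


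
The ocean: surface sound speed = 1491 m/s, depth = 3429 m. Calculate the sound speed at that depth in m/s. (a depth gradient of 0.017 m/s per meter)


c = 1491 + 0.017 * 3429 = 1549.293

1549.293 m/s


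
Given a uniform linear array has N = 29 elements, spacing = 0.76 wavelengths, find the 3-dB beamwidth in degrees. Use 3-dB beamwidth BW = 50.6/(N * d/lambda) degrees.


BW = 50.6 / (29 * 0.76) = 50.6 / 22.04 = 2.3

2.3 deg


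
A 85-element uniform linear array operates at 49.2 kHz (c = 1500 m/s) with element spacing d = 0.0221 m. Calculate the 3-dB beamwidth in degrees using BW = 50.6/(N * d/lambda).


Step 1: lambda = 1500/49200 = 0.03049 m
Step 2: d/lambda = 0.0221/0.03049 = 0.7248
Step 3: BW = 50.6/(N * d/lambda) = 50.6/(85 * 0.7248) = 0.82

0.82 deg


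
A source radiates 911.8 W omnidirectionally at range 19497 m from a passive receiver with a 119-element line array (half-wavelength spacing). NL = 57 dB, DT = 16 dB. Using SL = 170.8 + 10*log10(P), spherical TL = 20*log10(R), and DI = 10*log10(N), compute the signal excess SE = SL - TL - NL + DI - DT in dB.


Step 1: SL = 170.8 + 10*log10(911.8) = 200.4 dB
Step 2: TL = 20*log10(19497) = 85.8 dB
Step 3: DI = 10*log10(119) = 20.76 dB
Step 4: SE = SL - TL - NL + DI - DT = 200.4 - 85.8 - 57 + 20.76 - 16 = 62.36

62.36 dB


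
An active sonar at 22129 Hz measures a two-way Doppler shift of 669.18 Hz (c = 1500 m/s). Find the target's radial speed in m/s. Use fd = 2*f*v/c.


22.68 m/s


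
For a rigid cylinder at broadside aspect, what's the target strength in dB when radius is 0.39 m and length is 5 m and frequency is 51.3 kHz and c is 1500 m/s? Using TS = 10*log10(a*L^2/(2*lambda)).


22.22 dB


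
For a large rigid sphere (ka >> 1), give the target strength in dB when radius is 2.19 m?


TS = 10*log10(2.19^2 / 4) = 10*log10(1.199025) = 0.79

0.79 dB


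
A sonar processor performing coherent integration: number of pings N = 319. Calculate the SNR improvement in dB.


Gain = 10*log10(319) = 25.04

25.04 dB


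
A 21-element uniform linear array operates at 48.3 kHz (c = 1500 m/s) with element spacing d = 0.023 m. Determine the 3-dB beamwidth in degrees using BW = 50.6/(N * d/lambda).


Step 1: lambda = 1500/48300 = 0.03106 m
Step 2: d/lambda = 0.023/0.03106 = 0.7405
Step 3: BW = 50.6/(N * d/lambda) = 50.6/(21 * 0.7405) = 3.25

3.25 deg


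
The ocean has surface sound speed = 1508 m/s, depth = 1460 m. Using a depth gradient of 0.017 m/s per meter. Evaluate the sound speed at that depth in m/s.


c = 1508 + 0.017 * 1460 = 1532.82

1532.82 m/s


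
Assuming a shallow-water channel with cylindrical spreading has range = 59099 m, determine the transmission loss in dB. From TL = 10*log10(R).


TL = 10*log10(59099) = 47.72

47.72 dB


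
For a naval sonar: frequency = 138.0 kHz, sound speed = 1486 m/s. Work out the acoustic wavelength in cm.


lambda = c/f = 1486 / 138000 = 0.0108 m = 1.08 cm

1.08 cm


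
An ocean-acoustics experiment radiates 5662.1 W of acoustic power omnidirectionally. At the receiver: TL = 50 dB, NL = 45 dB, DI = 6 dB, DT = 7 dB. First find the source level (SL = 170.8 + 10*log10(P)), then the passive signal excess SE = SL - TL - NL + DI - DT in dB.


Step 1: SL = 170.8 + 10*log10(5662.1) = 208.33 dB
Step 2: SE = SL - TL - NL + DI - DT = 208.33 - 50 - 45 + 6 - 7 = 112.33

112.33 dB


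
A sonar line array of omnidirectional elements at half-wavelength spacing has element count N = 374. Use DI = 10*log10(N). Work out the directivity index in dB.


DI = 10*log10(374) = 25.73

25.73 dB


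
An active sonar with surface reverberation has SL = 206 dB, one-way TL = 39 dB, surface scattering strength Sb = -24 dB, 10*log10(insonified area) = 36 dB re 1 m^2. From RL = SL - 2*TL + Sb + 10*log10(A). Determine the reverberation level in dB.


RL = SL - 2*TL + Sb + 10*log10(A) = 206 - 2*39 + (-24) + 36 = 140

140 dB


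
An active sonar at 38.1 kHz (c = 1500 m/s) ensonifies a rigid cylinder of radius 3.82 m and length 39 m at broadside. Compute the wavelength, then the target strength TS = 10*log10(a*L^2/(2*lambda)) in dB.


Step 1: lambda = c/f = 1500/38100 = 0.03937 m
Step 2: TS = 10*log10(a*L^2/(2*lambda)) = 10*log10(3.82*39^2/(2*0.03937)) = 48.68

48.68 dB


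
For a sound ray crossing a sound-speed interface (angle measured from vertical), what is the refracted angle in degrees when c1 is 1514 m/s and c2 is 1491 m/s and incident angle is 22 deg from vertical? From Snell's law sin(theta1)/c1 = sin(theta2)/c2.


sin(theta2) = (c2/c1)*sin(theta1) = (1491/1514)*sin(22 deg) = 0.36892
theta2 = arcsin(0.36892) = 21.65

21.65 deg


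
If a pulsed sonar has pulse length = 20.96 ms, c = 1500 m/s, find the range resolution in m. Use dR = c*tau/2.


dR = c*tau/2 = 1500 * 20.96e-3 / 2 = 15.72

15.72 m


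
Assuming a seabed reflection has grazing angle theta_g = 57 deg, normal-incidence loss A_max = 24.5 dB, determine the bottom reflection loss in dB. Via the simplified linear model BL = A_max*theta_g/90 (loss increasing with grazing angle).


BL = A_max * theta_g / 90 = 24.5 * 57 / 90 = 15.52

15.52 dB


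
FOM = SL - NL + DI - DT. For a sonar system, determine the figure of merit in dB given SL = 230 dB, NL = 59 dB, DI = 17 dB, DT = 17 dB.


171 dB


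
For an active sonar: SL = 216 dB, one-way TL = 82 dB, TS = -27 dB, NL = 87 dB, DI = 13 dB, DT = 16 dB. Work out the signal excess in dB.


SE = SL - 2*TL + TS - NL + DI - DT = 216 - 2*82 + (-27) - 87 + 13 - 16 = -65

-65 dB


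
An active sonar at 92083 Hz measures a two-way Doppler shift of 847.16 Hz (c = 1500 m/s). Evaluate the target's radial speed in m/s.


From fd = 2*f*v/c, v = c*fd/(2*f) = 1500 * 847.16 / (2*92083) = 6.9

6.9 m/s


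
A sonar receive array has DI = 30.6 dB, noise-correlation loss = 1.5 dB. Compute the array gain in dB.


AG = DI - L_corr = 30.6 - 1.5 = 29.1

29.1 dB


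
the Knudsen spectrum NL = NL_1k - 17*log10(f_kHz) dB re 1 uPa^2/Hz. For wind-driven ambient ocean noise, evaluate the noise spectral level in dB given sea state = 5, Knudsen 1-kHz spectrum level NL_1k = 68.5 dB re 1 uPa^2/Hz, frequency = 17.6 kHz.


47.33 dB


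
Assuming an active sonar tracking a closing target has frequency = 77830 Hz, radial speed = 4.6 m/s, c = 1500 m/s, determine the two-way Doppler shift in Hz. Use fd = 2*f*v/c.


fd = 2*f*v/c = 2 * 77830 * 4.6 / 1500 = 477.36

477.36 Hz


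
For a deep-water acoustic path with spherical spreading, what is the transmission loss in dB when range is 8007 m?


TL = 20*log10(8007) = 78.07

78.07 dB


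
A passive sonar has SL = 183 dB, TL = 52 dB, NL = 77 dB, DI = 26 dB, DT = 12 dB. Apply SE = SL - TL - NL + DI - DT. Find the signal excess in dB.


SE = SL - TL - NL + DI - DT = 183 - 52 - 77 + 26 - 12 = 68

68 dB


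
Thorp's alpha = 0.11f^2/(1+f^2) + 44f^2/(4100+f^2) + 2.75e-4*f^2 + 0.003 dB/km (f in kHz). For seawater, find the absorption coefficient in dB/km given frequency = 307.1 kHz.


68.215 dB/km


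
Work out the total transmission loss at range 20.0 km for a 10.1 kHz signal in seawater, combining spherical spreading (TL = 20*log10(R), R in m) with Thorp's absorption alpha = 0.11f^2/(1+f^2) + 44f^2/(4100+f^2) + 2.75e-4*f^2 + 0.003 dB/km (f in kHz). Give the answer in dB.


110.18 dB


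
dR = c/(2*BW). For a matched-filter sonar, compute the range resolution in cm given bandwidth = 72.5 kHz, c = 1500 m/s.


dR = c/(2*BW) = 1500 / (2 * 72.5e3) = 0.0103 m = 1.03 cm

1.03 cm


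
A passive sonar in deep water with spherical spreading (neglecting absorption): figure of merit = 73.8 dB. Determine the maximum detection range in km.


At max range FOM = TL, so 20*log10(R) = 73.8
R = 10^(73.8/20) = 4897.79 m = 4.9 km

4.9 km


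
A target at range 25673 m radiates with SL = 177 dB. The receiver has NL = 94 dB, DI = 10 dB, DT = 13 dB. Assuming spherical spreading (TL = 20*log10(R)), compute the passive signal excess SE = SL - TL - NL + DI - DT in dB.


Step 1: TL = 20*log10(25673) = 88.19 dB
Step 2: SE = 177 - 88.19 - 94 + 10 - 13 = -8.19

-8.19 dB


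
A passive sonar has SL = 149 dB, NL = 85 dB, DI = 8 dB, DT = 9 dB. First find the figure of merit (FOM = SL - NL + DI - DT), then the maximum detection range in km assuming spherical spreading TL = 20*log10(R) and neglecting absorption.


Step 1: FOM = SL - NL + DI - DT = 149 - 85 + 8 - 9 = 63 dB
Step 2: at max range FOM = TL = 20*log10(R), so R = 10^(63/20) = 1412.54 m = 1.41 km

1.41 km


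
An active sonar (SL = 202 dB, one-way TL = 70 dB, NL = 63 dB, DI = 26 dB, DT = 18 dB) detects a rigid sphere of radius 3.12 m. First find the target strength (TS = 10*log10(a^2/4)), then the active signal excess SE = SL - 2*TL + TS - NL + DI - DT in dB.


Step 1: TS = 10*log10(3.12^2/4) = 3.86 dB
Step 2: SE = SL - 2*TL + TS - NL + DI - DT = 202 - 2*70 + (3.86) - 63 + 26 - 18 = 10.86

10.86 dB


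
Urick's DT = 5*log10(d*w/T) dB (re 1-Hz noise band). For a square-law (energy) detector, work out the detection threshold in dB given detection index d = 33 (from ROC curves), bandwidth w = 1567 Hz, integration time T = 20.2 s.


DT = 5*log10(d*w/T) = 5*log10(33 * 1567 / 20.2) = 5*log10(2559.95) = 17.04

17.04 dB


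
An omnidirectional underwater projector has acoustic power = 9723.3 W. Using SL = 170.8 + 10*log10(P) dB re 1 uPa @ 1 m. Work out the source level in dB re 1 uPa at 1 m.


SL = 170.8 + 10*log10(9723.3) = 170.8 + 39.88 = 210.68

210.68 dB


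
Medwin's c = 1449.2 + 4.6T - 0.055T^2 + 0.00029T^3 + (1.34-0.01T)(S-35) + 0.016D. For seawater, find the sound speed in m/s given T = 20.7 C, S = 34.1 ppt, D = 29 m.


1522.87 m/s


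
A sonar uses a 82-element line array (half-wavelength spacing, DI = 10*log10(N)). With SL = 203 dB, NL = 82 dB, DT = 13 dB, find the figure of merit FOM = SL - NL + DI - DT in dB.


Step 1: DI = 10*log10(82) = 19.14 dB
Step 2: FOM = SL - NL + DI - DT = 203 - 82 + 19.14 - 13 = 127.14

127.14 dB


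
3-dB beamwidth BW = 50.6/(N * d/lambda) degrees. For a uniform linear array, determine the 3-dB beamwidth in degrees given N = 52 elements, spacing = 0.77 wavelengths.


1.26 deg


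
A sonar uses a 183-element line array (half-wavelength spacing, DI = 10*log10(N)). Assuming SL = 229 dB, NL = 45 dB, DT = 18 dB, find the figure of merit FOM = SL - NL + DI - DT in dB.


Step 1: DI = 10*log10(183) = 22.62 dB
Step 2: FOM = SL - NL + DI - DT = 229 - 45 + 22.62 - 18 = 188.62

188.62 dB


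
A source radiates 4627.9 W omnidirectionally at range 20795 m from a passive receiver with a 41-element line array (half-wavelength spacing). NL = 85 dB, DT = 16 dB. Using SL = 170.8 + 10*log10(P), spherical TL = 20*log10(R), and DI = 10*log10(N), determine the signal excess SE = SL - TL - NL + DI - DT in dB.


36.22 dB


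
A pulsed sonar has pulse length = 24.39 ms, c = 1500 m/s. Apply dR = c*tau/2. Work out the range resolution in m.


18.2925 m


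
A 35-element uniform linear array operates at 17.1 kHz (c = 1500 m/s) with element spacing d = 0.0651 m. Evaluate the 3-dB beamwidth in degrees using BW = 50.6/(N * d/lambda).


1.95 deg


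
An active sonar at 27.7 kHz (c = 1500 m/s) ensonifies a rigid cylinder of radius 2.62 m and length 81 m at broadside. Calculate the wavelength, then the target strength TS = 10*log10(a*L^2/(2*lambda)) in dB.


Step 1: lambda = c/f = 1500/27700 = 0.05415 m
Step 2: TS = 10*log10(a*L^2/(2*lambda)) = 10*log10(2.62*81^2/(2*0.05415)) = 52.01

52.01 dB


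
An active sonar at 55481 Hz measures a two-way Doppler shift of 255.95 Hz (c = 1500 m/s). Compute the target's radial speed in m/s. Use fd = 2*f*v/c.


3.46 m/s


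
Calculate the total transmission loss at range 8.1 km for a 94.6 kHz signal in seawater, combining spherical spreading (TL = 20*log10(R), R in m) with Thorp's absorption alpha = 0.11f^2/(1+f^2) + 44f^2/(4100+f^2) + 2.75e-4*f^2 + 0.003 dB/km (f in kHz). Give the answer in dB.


Step 1 (Thorp): alpha = 0.11*8949.16/(1+8949.16) + 44*8949.16/(4100+8949.16) + 2.75e-4*8949.16 + 0.003 = 32.7494 dB/km
Step 2: TL_spread = 20*log10(8100) = 78.17 dB
Step 3: TL_abs = alpha*R = 32.7494 * 8.1 = 265.27 dB
Step 4: TL_total = 78.17 + 265.27 = 343.44

343.44 dB


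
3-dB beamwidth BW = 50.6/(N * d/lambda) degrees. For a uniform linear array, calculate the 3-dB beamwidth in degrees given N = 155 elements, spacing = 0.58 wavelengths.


BW = 50.6 / (155 * 0.58) = 50.6 / 89.9 = 0.56

0.56 deg


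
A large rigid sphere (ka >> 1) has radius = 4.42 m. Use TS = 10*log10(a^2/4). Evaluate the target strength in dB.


6.89 dB


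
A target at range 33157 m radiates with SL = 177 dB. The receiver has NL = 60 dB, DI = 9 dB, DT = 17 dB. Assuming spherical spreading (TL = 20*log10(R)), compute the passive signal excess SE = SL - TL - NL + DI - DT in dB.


Step 1: TL = 20*log10(33157) = 90.41 dB
Step 2: SE = 177 - 90.41 - 60 + 9 - 17 = 18.59

18.59 dB


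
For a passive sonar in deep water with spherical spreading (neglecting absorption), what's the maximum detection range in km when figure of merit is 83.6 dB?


At max range FOM = TL, so 20*log10(R) = 83.6
R = 10^(83.6/20) = 15135.61 m = 15.14 km

15.14 km


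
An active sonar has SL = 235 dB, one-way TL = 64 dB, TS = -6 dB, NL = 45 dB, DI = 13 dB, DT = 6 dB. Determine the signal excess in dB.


63 dB


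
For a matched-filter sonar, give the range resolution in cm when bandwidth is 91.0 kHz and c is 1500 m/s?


dR = c/(2*BW) = 1500 / (2 * 91.0e3) = 0.0082 m = 0.82 cm

0.82 cm


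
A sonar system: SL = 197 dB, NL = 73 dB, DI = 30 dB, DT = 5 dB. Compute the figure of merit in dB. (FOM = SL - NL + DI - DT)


FOM = SL - NL + DI - DT = 197 - 73 + 30 - 5 = 149

149 dB


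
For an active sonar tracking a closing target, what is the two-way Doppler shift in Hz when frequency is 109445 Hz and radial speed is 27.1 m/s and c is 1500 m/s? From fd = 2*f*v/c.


fd = 2*f*v/c = 2 * 109445 * 27.1 / 1500 = 3954.61

3954.61 Hz


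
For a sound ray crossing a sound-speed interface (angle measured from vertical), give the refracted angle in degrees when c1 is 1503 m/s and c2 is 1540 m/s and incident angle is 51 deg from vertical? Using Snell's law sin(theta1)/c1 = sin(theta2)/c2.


sin(theta2) = (c2/c1)*sin(theta1) = (1540/1503)*sin(51 deg) = 0.79628
theta2 = arcsin(0.79628) = 52.78

52.78 deg


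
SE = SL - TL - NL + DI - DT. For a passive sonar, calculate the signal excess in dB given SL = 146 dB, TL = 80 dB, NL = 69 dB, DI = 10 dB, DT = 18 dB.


SE = SL - TL - NL + DI - DT = 146 - 80 - 69 + 10 - 18 = -11

-11 dB


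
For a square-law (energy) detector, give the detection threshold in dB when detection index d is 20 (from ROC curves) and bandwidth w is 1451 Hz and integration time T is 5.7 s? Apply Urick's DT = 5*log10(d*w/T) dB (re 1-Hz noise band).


DT = 5*log10(d*w/T) = 5*log10(20 * 1451 / 5.7) = 5*log10(5091.23) = 18.53

18.53 dB


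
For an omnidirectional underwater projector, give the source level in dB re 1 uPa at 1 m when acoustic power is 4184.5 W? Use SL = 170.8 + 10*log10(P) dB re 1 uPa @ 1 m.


207.02 dB


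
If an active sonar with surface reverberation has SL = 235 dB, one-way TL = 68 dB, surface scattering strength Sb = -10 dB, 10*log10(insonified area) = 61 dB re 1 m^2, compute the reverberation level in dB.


150 dB


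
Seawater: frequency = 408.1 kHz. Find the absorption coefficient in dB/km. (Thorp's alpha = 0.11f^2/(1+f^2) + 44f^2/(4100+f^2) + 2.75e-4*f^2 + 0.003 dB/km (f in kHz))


88.856 dB/km


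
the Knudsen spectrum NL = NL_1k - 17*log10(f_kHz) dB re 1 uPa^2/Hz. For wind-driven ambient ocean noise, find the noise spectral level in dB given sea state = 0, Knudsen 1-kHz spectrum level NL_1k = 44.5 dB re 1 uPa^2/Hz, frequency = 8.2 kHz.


NL = NL_1k - 17*log10(f_kHz) = 44.5 - 17*log10(8.2) = 44.5 - (15.53) = 28.97

28.97 dB


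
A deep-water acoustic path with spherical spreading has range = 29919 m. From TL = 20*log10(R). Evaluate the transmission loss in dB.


TL = 20*log10(29919) = 89.52

89.52 dB


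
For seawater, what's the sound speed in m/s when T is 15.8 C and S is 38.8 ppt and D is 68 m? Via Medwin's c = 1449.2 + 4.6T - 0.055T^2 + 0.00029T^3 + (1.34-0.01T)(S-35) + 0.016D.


c = 1449.2 + 4.6*15.8 - 0.055*15.8^2 + 0.00029*15.8^3 + (1.34 - 0.01*15.8)*(38.8 - 35) + 0.016*68 = 1514.87

1514.87 m/s


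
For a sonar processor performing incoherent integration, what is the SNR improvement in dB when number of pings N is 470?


13.36 dB


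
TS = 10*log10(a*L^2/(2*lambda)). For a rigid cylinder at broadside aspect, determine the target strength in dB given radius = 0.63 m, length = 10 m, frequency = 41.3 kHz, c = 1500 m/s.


lambda = 1500/41300 = 0.03632 m
TS = 10*log10(0.63*10^2/(2*0.03632)) = 29.38

29.38 dB


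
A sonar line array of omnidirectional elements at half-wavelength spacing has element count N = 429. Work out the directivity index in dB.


DI = 10*log10(429) = 26.32

26.32 dB


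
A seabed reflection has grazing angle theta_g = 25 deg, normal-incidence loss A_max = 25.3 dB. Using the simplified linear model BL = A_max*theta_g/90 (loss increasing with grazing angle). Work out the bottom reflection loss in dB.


7.03 dB


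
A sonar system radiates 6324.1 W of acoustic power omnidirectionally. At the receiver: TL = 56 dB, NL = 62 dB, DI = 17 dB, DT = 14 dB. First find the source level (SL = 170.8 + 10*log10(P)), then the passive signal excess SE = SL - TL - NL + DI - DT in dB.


Step 1: SL = 170.8 + 10*log10(6324.1) = 208.81 dB
Step 2: SE = SL - TL - NL + DI - DT = 208.81 - 56 - 62 + 17 - 14 = 93.81

93.81 dB


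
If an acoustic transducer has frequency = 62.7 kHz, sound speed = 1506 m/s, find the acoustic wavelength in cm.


2.4 cm


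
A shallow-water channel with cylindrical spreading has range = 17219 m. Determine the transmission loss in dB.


TL = 10*log10(17219) = 42.36

42.36 dB


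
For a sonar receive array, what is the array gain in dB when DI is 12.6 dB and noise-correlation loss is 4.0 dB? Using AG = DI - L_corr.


AG = DI - L_corr = 12.6 - 4.0 = 8.6

8.6 dB


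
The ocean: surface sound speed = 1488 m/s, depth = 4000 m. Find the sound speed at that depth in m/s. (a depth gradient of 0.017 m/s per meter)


c = 1488 + 0.017 * 4000 = 1556.0

1556.0 m/s


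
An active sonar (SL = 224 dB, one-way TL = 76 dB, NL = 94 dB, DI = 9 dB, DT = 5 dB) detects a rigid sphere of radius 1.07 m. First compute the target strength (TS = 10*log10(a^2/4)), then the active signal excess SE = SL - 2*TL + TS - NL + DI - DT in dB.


Step 1: TS = 10*log10(1.07^2/4) = -5.43 dB
Step 2: SE = SL - 2*TL + TS - NL + DI - DT = 224 - 2*76 + (-5.43) - 94 + 9 - 5 = -23.43

-23.43 dB


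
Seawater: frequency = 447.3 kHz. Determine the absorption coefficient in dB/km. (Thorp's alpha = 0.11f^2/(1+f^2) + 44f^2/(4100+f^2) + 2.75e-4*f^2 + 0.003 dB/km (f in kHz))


f^2 = 200077.29
alpha = 0.11*200077.29/(1+200077.29) + 44*200077.29/(4100+200077.29) + 2.75e-4*200077.29 + 0.003 = 98.251

98.251 dB/km


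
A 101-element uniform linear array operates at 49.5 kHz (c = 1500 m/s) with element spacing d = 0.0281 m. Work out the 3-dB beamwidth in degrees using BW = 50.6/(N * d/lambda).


Step 1: lambda = 1500/49500 = 0.0303 m
Step 2: d/lambda = 0.0281/0.0303 = 0.9274
Step 3: BW = 50.6/(N * d/lambda) = 50.6/(101 * 0.9274) = 0.54

0.54 deg


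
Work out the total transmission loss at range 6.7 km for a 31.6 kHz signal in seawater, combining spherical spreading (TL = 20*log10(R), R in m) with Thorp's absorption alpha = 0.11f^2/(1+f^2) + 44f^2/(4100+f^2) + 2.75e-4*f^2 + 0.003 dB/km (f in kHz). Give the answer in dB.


Step 1 (Thorp): alpha = 0.11*998.56/(1+998.56) + 44*998.56/(4100+998.56) + 2.75e-4*998.56 + 0.003 = 9.005 dB/km
Step 2: TL_spread = 20*log10(6700) = 76.52 dB
Step 3: TL_abs = alpha*R = 9.005 * 6.7 = 60.33 dB
Step 4: TL_total = 76.52 + 60.33 = 136.85

136.85 dB


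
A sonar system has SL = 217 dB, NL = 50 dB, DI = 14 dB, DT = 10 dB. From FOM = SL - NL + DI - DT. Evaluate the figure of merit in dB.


171 dB


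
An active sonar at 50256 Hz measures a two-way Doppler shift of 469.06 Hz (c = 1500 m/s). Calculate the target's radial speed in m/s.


7.0 m/s


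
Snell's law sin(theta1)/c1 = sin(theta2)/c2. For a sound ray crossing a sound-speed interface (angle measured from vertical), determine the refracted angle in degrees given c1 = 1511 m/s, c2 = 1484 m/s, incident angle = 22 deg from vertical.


sin(theta2) = (c2/c1)*sin(theta1) = (1484/1511)*sin(22 deg) = 0.36791
theta2 = arcsin(0.36791) = 21.59

21.59 deg


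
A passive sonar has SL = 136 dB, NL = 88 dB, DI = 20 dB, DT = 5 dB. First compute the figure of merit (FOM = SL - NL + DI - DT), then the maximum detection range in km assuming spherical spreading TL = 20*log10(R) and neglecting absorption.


Step 1: FOM = SL - NL + DI - DT = 136 - 88 + 20 - 5 = 63 dB
Step 2: at max range FOM = TL = 20*log10(R), so R = 10^(63/20) = 1412.54 m = 1.41 km

1.41 km


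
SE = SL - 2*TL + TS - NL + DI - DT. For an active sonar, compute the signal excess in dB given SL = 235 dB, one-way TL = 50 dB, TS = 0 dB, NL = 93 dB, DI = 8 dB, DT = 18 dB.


32 dB


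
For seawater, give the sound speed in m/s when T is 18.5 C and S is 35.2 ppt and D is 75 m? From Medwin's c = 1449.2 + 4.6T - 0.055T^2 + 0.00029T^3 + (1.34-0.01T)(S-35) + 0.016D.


1518.74 m/s


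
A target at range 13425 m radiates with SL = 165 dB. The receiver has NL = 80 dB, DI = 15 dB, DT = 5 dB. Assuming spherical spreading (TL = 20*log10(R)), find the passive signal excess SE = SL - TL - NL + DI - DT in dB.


12.44 dB


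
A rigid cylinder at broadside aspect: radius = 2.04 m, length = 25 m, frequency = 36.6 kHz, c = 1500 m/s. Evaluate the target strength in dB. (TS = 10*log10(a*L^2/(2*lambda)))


lambda = 1500/36600 = 0.04098 m
TS = 10*log10(2.04*25^2/(2*0.04098)) = 41.92

41.92 dB


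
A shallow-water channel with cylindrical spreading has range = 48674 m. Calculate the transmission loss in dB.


TL = 10*log10(48674) = 46.87

46.87 dB


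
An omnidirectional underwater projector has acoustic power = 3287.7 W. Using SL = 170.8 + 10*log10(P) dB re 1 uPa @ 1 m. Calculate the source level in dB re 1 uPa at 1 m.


SL = 170.8 + 10*log10(3287.7) = 170.8 + 35.17 = 205.97

205.97 dB


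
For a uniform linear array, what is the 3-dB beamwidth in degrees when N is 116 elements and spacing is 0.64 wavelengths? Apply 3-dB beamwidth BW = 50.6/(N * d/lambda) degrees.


0.68 deg


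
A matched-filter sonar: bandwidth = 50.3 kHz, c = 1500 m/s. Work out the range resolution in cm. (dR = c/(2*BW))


dR = c/(2*BW) = 1500 / (2 * 50.3e3) = 0.0149 m = 1.49 cm

1.49 cm


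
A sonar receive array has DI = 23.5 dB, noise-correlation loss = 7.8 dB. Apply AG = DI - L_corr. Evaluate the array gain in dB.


AG = DI - L_corr = 23.5 - 7.8 = 15.7

15.7 dB


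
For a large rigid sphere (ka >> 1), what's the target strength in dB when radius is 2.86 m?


3.11 dB


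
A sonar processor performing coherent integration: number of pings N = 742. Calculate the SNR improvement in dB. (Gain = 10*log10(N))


28.7 dB


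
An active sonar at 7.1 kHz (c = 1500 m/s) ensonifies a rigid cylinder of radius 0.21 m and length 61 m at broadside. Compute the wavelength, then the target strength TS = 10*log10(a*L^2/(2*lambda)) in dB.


Step 1: lambda = c/f = 1500/7100 = 0.21127 m
Step 2: TS = 10*log10(a*L^2/(2*lambda)) = 10*log10(0.21*61^2/(2*0.21127)) = 32.67

32.67 dB


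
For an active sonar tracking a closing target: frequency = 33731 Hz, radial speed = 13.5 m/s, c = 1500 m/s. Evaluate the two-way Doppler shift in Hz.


607.16 Hz


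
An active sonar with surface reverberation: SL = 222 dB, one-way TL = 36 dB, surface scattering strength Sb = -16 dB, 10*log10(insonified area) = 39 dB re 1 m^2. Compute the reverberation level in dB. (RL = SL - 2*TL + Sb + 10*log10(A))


RL = SL - 2*TL + Sb + 10*log10(A) = 222 - 2*36 + (-16) + 39 = 173

173 dB


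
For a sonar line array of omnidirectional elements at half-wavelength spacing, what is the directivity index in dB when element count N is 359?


DI = 10*log10(359) = 25.55

25.55 dB


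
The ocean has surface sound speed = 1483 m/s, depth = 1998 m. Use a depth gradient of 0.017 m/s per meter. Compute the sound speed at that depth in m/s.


c = 1483 + 0.017 * 1998 = 1516.966

1516.966 m/s


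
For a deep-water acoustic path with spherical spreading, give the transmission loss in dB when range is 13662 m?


TL = 20*log10(13662) = 82.71

82.71 dB


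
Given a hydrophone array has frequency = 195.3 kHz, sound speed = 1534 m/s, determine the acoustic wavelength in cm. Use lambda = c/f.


lambda = c/f = 1534 / 195300 = 0.0079 m = 0.79 cm

0.79 cm


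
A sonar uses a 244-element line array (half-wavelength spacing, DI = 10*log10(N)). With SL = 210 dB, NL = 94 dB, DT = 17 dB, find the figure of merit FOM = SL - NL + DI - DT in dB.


Step 1: DI = 10*log10(244) = 23.87 dB
Step 2: FOM = SL - NL + DI - DT = 210 - 94 + 23.87 - 17 = 122.87

122.87 dB


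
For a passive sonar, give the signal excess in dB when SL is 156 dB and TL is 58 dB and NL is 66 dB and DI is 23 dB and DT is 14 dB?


41 dB


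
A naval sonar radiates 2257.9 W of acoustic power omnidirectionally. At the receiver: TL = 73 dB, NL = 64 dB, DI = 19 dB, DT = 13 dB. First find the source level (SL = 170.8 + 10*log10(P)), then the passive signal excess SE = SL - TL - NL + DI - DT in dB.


Step 1: SL = 170.8 + 10*log10(2257.9) = 204.34 dB
Step 2: SE = SL - TL - NL + DI - DT = 204.34 - 73 - 64 + 19 - 13 = 73.34

73.34 dB


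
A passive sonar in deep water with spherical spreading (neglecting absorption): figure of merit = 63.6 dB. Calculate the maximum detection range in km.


At max range FOM = TL, so 20*log10(R) = 63.6
R = 10^(63.6/20) = 1513.56 m = 1.51 km

1.51 km


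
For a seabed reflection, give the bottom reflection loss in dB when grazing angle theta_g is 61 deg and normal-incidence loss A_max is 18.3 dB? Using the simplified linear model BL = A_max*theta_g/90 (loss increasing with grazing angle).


BL = A_max * theta_g / 90 = 18.3 * 61 / 90 = 12.4

12.4 dB


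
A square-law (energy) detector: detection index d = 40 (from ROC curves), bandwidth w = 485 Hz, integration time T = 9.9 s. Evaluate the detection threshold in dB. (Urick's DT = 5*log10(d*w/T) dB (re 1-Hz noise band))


16.46 dB


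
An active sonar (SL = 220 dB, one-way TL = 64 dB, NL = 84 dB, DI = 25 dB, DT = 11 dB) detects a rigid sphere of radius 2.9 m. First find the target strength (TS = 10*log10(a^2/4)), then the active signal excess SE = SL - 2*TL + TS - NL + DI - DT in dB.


Step 1: TS = 10*log10(2.9^2/4) = 3.23 dB
Step 2: SE = SL - 2*TL + TS - NL + DI - DT = 220 - 2*64 + (3.23) - 84 + 25 - 11 = 25.23

25.23 dB


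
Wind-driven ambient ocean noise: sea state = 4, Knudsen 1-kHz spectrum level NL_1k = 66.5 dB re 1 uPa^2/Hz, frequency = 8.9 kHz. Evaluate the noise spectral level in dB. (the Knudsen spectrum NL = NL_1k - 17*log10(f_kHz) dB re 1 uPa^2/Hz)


NL = NL_1k - 17*log10(f_kHz) = 66.5 - 17*log10(8.9) = 66.5 - (16.14) = 50.36

50.36 dB


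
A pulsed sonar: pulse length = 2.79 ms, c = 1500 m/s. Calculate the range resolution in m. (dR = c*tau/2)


dR = c*tau/2 = 1500 * 2.79e-3 / 2 = 2.0925

2.0925 m


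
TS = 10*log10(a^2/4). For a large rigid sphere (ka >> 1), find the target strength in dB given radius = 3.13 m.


3.89 dB


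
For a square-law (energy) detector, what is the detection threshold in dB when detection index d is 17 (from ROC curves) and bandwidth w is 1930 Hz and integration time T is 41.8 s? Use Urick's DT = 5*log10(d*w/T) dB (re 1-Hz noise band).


DT = 5*log10(d*w/T) = 5*log10(17 * 1930 / 41.8) = 5*log10(784.93) = 14.47

14.47 dB


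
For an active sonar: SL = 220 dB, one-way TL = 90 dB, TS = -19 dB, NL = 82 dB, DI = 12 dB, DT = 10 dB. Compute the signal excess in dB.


SE = SL - 2*TL + TS - NL + DI - DT = 220 - 2*90 + (-19) - 82 + 12 - 10 = -59

-59 dB


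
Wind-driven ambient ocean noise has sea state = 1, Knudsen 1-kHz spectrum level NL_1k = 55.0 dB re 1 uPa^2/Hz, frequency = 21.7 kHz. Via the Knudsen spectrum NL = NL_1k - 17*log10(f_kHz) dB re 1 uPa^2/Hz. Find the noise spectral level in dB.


NL = NL_1k - 17*log10(f_kHz) = 55.0 - 17*log10(21.7) = 55.0 - (22.72) = 32.28

32.28 dB


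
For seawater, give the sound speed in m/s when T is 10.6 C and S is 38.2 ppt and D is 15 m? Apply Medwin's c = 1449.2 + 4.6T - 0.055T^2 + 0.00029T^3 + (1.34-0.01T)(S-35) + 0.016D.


c = 1449.2 + 4.6*10.6 - 0.055*10.6^2 + 0.00029*10.6^3 + (1.34 - 0.01*10.6)*(38.2 - 35) + 0.016*15 = 1496.31

1496.31 m/s


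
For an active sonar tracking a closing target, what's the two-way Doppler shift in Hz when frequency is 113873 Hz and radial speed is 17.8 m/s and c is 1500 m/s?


fd = 2*f*v/c = 2 * 113873 * 17.8 / 1500 = 2702.59

2702.59 Hz


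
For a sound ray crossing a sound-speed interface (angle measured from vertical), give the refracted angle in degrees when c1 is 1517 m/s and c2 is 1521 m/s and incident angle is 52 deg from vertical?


sin(theta2) = (c2/c1)*sin(theta1) = (1521/1517)*sin(52 deg) = 0.79009
theta2 = arcsin(0.79009) = 52.19

52.19 deg


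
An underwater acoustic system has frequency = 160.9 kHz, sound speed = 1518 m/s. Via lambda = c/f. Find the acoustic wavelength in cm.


0.94 cm


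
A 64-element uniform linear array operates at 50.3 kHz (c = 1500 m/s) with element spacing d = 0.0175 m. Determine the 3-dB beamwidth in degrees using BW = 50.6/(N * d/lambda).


1.35 deg


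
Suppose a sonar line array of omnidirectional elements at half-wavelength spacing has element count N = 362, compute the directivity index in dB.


DI = 10*log10(362) = 25.59

25.59 dB


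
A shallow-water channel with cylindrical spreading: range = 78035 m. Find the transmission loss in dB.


TL = 10*log10(78035) = 48.92

48.92 dB


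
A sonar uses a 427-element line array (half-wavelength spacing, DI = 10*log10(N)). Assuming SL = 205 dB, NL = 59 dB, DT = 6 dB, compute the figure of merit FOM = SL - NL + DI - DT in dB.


Step 1: DI = 10*log10(427) = 26.3 dB
Step 2: FOM = SL - NL + DI - DT = 205 - 59 + 26.3 - 6 = 166.3

166.3 dB


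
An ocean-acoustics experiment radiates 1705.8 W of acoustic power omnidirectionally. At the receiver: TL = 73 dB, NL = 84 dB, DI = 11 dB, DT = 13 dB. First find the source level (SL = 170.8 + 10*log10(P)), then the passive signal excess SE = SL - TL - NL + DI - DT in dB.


Step 1: SL = 170.8 + 10*log10(1705.8) = 203.12 dB
Step 2: SE = SL - TL - NL + DI - DT = 203.12 - 73 - 84 + 11 - 13 = 44.12

44.12 dB


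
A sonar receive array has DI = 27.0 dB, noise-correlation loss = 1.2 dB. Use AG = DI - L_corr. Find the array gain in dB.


AG = DI - L_corr = 27.0 - 1.2 = 25.8

25.8 dB
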